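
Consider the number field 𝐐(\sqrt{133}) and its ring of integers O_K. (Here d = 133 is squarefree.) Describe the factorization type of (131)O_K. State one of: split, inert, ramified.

remains prime (inert)

d = 133 ≡ 1 (mod 4), so O_K = ℤ[(1+√133)/2] and disc(K) = d = 133.
Since gcd(131, 133) = 1 the prime 131 does not ramify.
Euler's criterion: 133^65 mod 131 = 130. Thus (133|131) = -1.
(133/131) = -1, so 131 is inert.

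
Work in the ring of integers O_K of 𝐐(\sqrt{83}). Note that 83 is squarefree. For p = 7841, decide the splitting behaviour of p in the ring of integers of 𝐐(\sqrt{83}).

83 mod 4 = 3, hence disc K = 4·83 = 332 and O_K = ℤ[√83].
Since gcd(7841, 332) = 1 the prime 7841 does not ramify.
Compute (83/7841) via Euler: 83^((7841-1)/2) mod 7841 = 7840, so (83/7841) = -1.
d is a non-residue mod p, hence 7841 remains inert in O_K.

remains prime (inert)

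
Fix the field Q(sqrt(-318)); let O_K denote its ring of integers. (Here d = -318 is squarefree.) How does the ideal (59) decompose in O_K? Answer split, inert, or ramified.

split — (59) = 𝔭₁𝔭₂ with 𝔭₁ ≠ 𝔭₂

-318 mod 4 = 2, hence disc K = 4·(-318) = -1272 and O_K = ℤ[√-318].
Since gcd(59, -1272) = 1 the prime 59 does not ramify.
Euler's criterion: (-318)^29 mod 59 = 1. Thus (-318|59) = 1.
Legendre symbol 1 ⇒ 59 is split.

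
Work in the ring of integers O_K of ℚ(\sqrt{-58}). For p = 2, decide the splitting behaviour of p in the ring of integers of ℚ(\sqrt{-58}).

ramifies in O_K

Since -58 ≢ 1 mod 4, the ring of integers is ℤ[√-58] with discriminant 4·(-58) = -232.
2 divides disc(K) = -232, so 2 ramifies.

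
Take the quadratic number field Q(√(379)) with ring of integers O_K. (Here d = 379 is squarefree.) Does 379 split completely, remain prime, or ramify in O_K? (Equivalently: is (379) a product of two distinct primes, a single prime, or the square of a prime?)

ramifies in O_K

379 mod 4 = 3, hence disc K = 4·379 = 1516 and O_K = ℤ[√379].
Ramification test: 379 | 1516. The prime 379 ramifies in K.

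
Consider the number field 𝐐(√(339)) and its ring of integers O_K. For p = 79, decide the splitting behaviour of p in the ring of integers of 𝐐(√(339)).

79 splits in O_K

339 mod 4 = 3, hence disc K = 4·339 = 1356 and O_K = ℤ[√339].
Since gcd(79, 1356) = 1 the prime 79 does not ramify.
Compute (339/79) via Euler: 23^((79-1)/2) mod 79 = 1, so (339/79) = 1.
Legendre symbol 1 ⇒ 79 is split.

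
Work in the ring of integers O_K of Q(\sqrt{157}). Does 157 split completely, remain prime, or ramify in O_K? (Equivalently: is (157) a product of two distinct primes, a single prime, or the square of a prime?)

Since 157 ≡ 1 mod 4, the ring of integers is ℤ[(1+√157)/2] with discriminant 157.
157 divides disc(K) = 157, so 157 ramifies.

ramified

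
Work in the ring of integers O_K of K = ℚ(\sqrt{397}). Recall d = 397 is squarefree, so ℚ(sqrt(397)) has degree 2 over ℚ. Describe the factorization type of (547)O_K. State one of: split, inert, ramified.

397 mod 4 = 1, hence disc K = 397 and O_K = ℤ[(1+√397)/2].
Since gcd(547, 397) = 1 the prime 547 does not ramify.
(397/547) = 397^273 mod 547 = 546, giving Legendre symbol -1.
Legendre symbol -1 ⇒ 547 is inert.

p is inert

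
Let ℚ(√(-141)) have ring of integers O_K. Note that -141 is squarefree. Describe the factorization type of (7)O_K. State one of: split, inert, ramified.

Since -141 ≢ 1 mod 4, the ring of integers is ℤ[√-141] with discriminant 4·(-141) = -564.
disc(K) = -564 is not divisible by 7; 7 is unramified.
Euler's criterion: (-141)^3 mod 7 = 6. Thus (-141|7) = -1.
Legendre symbol -1 ⇒ 7 is inert.

inert — (7) stays prime in O_K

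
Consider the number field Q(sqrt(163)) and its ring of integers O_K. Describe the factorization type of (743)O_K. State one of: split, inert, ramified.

inert

d = 163 ≡ 3 (mod 4), so O_K = ℤ[√163] and disc(K) = 4d = 652.
disc(K) = 652 is not divisible by 743; 743 is unramified.
Compute (163/743) via Euler: 163^((743-1)/2) mod 743 = 742, so (163/743) = -1.
d is a non-residue mod p, hence 743 remains inert in O_K.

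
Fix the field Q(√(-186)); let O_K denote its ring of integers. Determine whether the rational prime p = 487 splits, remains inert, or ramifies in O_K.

splits completely

Since -186 ≢ 1 mod 4, the ring of integers is ℤ[√-186] with discriminant 4·(-186) = -744.
487 ∤ -744, so 487 is unramified.
Euler's criterion: (-186)^243 mod 487 = 1. Thus (-186|487) = 1.
d is a quadratic residue mod p, hence 487 splits in O_K.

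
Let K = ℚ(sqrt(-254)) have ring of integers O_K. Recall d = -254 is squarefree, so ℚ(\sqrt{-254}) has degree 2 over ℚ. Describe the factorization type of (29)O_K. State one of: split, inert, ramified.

d = -254 ≡ 2 (mod 4), so O_K = ℤ[√-254] and disc(K) = 4d = -1016.
disc(K) = -1016 is not divisible by 29; 29 is unramified.
Compute (-254/29) via Euler: 7^((29-1)/2) mod 29 = 1, so (-254/29) = 1.
Legendre symbol 1 ⇒ 29 is split.

split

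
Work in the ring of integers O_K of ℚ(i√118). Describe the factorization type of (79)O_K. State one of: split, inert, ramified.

splits completely

d = -118 ≡ 2 (mod 4), so O_K = ℤ[√-118] and disc(K) = 4d = -472.
Since gcd(79, -472) = 1 the prime 79 does not ramify.
Euler's criterion: (-118)^39 mod 79 = 1. Thus (-118|79) = 1.
d is a quadratic residue mod p, hence 79 splits in O_K.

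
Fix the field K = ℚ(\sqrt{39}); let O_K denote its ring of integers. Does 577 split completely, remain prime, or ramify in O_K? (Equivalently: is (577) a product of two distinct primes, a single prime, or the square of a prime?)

d = 39 ≡ 3 (mod 4), so O_K = ℤ[√39] and disc(K) = 4d = 156.
Since gcd(577, 156) = 1 the prime 577 does not ramify.
Legendre symbol by Euler's criterion: (39/577) ≡ 39^288 ≡ 576 (mod 577), i.e. (39/577) = -1.
d is a non-residue mod p, hence 577 remains inert in O_K.

remains prime (inert)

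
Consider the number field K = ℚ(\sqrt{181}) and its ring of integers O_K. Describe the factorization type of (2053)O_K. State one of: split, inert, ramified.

splits completely

181 mod 4 = 1, hence disc K = 181 and O_K = ℤ[(1+√181)/2].
disc(K) = 181 is not divisible by 2053; 2053 is unramified.
Compute (181/2053) via Euler: 181^((2053-1)/2) mod 2053 = 1, so (181/2053) = 1.
Legendre symbol 1 ⇒ 2053 is split.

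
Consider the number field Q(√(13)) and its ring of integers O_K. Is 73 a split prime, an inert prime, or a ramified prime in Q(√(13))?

13 mod 4 = 1, hence disc K = 13 and O_K = ℤ[(1+√13)/2].
Since gcd(73, 13) = 1 the prime 73 does not ramify.
Legendre symbol by Euler's criterion: (13/73) ≡ 13^36 ≡ 72 (mod 73), i.e. (13/73) = -1.
d is a non-residue mod p, hence 73 remains inert in O_K.

p is inert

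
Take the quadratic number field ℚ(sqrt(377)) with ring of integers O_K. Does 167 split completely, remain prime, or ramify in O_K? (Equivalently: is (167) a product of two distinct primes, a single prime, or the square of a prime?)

Since 377 ≡ 1 mod 4, the ring of integers is ℤ[(1+√377)/2] with discriminant 377.
disc(K) = 377 is not divisible by 167; 167 is unramified.
Compute (377/167) via Euler: 43^((167-1)/2) mod 167 = 166, so (377/167) = -1.
d is a non-residue mod p, hence 167 remains inert in O_K.

p is inert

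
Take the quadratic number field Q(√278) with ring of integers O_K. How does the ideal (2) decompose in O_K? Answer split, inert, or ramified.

ramified — (2) = 𝔭²

278 mod 4 = 2, hence disc K = 4·278 = 1112 and O_K = ℤ[√278].
2 divides disc(K) = 1112, so 2 ramifies.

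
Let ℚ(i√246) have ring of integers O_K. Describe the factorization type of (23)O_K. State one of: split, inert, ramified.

-246 mod 4 = 2, hence disc K = 4·(-246) = -984 and O_K = ℤ[√-246].
23 ∤ -984, so 23 is unramified.
Compute (-246/23) via Euler: 7^((23-1)/2) mod 23 = 22, so (-246/23) = -1.
Legendre symbol -1 ⇒ 23 is inert.

23 remains inert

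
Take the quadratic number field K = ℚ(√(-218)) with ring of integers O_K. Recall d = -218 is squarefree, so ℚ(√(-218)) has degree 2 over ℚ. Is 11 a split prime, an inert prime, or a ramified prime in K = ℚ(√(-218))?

-218 mod 4 = 2, hence disc K = 4·(-218) = -872 and O_K = ℤ[√-218].
11 ∤ -872, so 11 is unramified.
Compute (-218/11) via Euler: 2^((11-1)/2) mod 11 = 10, so (-218/11) = -1.
Legendre symbol -1 ⇒ 11 is inert.

remains prime (inert)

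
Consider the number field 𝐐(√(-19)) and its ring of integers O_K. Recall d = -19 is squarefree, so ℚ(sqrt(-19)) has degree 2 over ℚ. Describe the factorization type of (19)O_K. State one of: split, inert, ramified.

ramifies in O_K

Since -19 ≡ 1 mod 4, the ring of integers is ℤ[(1+√-19)/2] with discriminant -19.
disc(K) = -19 = 19·(-1), so p = 19 is ramified.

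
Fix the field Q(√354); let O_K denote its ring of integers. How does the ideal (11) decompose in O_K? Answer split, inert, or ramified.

d = 354 ≡ 2 (mod 4), so O_K = ℤ[√354] and disc(K) = 4d = 1416.
Since gcd(11, 1416) = 1 the prime 11 does not ramify.
(354/11) = 2^5 mod 11 = 10, giving Legendre symbol -1.
d is a non-residue mod p, hence 11 remains inert in O_K.

inert — (11) stays prime in O_K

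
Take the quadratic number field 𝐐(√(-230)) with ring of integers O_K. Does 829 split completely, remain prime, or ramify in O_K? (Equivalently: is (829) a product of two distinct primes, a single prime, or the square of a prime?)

inert

Since -230 ≢ 1 mod 4, the ring of integers is ℤ[√-230] with discriminant 4·(-230) = -920.
829 ∤ -920, so 829 is unramified.
Euler's criterion: (-230)^414 mod 829 = 828. Thus (-230|829) = -1.
d is a non-residue mod p, hence 829 remains inert in O_K.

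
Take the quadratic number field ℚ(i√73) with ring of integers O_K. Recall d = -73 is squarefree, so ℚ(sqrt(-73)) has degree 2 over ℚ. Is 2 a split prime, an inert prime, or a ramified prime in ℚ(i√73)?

d = -73 ≡ 3 (mod 4), so O_K = ℤ[√-73] and disc(K) = 4d = -292.
2 divides disc(K) = -292, so 2 ramifies.

p ramifies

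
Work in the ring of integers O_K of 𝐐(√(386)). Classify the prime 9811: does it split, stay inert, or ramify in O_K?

9811 remains inert

Since 386 ≢ 1 mod 4, the ring of integers is ℤ[√386] with discriminant 4·386 = 1544.
Since gcd(9811, 1544) = 1 the prime 9811 does not ramify.
Compute (386/9811) via Euler: 386^((9811-1)/2) mod 9811 = 9810, so (386/9811) = -1.
d is a non-residue mod p, hence 9811 remains inert in O_K.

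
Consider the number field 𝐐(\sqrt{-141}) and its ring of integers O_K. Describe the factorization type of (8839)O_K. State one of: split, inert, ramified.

d = -141 ≡ 3 (mod 4), so O_K = ℤ[√-141] and disc(K) = 4d = -564.
8839 ∤ -564, so 8839 is unramified.
Legendre symbol by Euler's criterion: (-141/8839) ≡ (-141)^4419 ≡ 8838 (mod 8839), i.e. (-141/8839) = -1.
d is a non-residue mod p, hence 8839 remains inert in O_K.

inert — (8839) stays prime in O_K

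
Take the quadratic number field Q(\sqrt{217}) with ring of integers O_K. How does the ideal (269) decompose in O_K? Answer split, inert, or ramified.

d = 217 ≡ 1 (mod 4), so O_K = ℤ[(1+√217)/2] and disc(K) = d = 217.
disc(K) = 217 is not divisible by 269; 269 is unramified.
Legendre symbol by Euler's criterion: (217/269) ≡ 217^134 ≡ 1 (mod 269), i.e. (217/269) = 1.
Legendre symbol 1 ⇒ 269 is split.

split — (269) = 𝔭₁𝔭₂ with 𝔭₁ ≠ 𝔭₂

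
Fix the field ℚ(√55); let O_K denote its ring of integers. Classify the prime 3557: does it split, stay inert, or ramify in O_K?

Since 55 ≢ 1 mod 4, the ring of integers is ℤ[√55] with discriminant 4·55 = 220.
disc(K) = 220 is not divisible by 3557; 3557 is unramified.
(55/3557) = 55^1778 mod 3557 = 3556, giving Legendre symbol -1.
d is a non-residue mod p, hence 3557 remains inert in O_K.

inert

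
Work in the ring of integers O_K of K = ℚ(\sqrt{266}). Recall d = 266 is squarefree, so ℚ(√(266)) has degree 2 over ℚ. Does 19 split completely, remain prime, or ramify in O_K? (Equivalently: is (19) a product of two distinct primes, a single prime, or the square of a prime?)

ramified

266 mod 4 = 2, hence disc K = 4·266 = 1064 and O_K = ℤ[√266].
Ramification test: 19 | 1064. The prime 19 ramifies in K.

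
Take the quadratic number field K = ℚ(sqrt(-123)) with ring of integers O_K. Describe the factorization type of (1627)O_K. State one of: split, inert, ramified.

1627 remains inert

-123 mod 4 = 1, hence disc K = -123 and O_K = ℤ[(1+√-123)/2].
1627 ∤ -123, so 1627 is unramified.
Compute (-123/1627) via Euler: 1504^((1627-1)/2) mod 1627 = 1626, so (-123/1627) = -1.
d is a non-residue mod p, hence 1627 remains inert in O_K.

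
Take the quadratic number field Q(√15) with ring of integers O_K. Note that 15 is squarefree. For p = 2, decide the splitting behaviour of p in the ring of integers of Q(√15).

ramified

Since 15 ≢ 1 mod 4, the ring of integers is ℤ[√15] with discriminant 4·15 = 60.
Ramification test: 2 | 60. The prime 2 ramifies in K.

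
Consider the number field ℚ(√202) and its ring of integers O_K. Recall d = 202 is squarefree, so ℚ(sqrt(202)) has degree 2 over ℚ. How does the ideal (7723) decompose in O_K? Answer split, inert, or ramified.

inert — (7723) stays prime in O_K

Since 202 ≢ 1 mod 4, the ring of integers is ℤ[√202] with discriminant 4·202 = 808.
7723 ∤ 808, so 7723 is unramified.
Legendre symbol by Euler's criterion: (202/7723) ≡ 202^3861 ≡ 7722 (mod 7723), i.e. (202/7723) = -1.
(202/7723) = -1, so 7723 is inert.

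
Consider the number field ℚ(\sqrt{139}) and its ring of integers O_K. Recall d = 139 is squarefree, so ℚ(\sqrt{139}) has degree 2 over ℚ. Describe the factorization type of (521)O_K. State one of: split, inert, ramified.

Since 139 ≢ 1 mod 4, the ring of integers is ℤ[√139] with discriminant 4·139 = 556.
Since gcd(521, 556) = 1 the prime 521 does not ramify.
(139/521) = 139^260 mod 521 = 520, giving Legendre symbol -1.
(139/521) = -1, so 521 is inert.

p is inert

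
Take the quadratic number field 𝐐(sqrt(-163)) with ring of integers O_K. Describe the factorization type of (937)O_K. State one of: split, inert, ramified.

p is inert

Since -163 ≡ 1 mod 4, the ring of integers is ℤ[(1+√-163)/2] with discriminant -163.
disc(K) = -163 is not divisible by 937; 937 is unramified.
Euler's criterion: (-163)^468 mod 937 = 936. Thus (-163|937) = -1.
(-163/937) = -1, so 937 is inert.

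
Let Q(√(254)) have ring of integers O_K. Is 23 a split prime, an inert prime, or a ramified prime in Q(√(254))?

Since 254 ≢ 1 mod 4, the ring of integers is ℤ[√254] with discriminant 4·254 = 1016.
23 ∤ 1016, so 23 is unramified.
Compute (254/23) via Euler: 1^((23-1)/2) mod 23 = 1, so (254/23) = 1.
d is a quadratic residue mod p, hence 23 splits in O_K.

23 splits in O_K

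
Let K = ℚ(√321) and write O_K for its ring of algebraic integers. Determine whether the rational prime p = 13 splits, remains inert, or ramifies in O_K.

splits completely

d = 321 ≡ 1 (mod 4), so O_K = ℤ[(1+√321)/2] and disc(K) = d = 321.
13 ∤ 321, so 13 is unramified.
(321/13) = 9^6 mod 13 = 1, giving Legendre symbol 1.
Legendre symbol 1 ⇒ 13 is split.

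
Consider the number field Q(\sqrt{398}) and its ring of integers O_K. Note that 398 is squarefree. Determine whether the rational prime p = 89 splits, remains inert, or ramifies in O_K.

d = 398 ≡ 2 (mod 4), so O_K = ℤ[√398] and disc(K) = 4d = 1592.
disc(K) = 1592 is not divisible by 89; 89 is unramified.
Compute (398/89) via Euler: 42^((89-1)/2) mod 89 = 1, so (398/89) = 1.
d is a quadratic residue mod p, hence 89 splits in O_K.

p splits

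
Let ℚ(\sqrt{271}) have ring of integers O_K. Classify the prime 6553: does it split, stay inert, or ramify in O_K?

d = 271 ≡ 3 (mod 4), so O_K = ℤ[√271] and disc(K) = 4d = 1084.
6553 ∤ 1084, so 6553 is unramified.
Legendre symbol by Euler's criterion: (271/6553) ≡ 271^3276 ≡ 1 (mod 6553), i.e. (271/6553) = 1.
Legendre symbol 1 ⇒ 6553 is split.

split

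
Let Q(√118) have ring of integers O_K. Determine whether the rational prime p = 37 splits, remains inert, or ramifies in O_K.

split

Since 118 ≢ 1 mod 4, the ring of integers is ℤ[√118] with discriminant 4·118 = 472.
37 ∤ 472, so 37 is unramified.
(118/37) = 7^18 mod 37 = 1, giving Legendre symbol 1.
(118/37) = 1, so 37 splits.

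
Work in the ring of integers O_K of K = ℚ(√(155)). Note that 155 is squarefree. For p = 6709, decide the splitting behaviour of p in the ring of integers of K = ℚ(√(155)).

d = 155 ≡ 3 (mod 4), so O_K = ℤ[√155] and disc(K) = 4d = 620.
disc(K) = 620 is not divisible by 6709; 6709 is unramified.
Euler's criterion: 155^3354 mod 6709 = 6708. Thus (155|6709) = -1.
(155/6709) = -1, so 6709 is inert.

remains prime (inert)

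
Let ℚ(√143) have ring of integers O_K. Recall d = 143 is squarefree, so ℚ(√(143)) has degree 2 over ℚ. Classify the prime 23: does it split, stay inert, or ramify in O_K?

143 mod 4 = 3, hence disc K = 4·143 = 572 and O_K = ℤ[√143].
Since gcd(23, 572) = 1 the prime 23 does not ramify.
Legendre symbol by Euler's criterion: (143/23) ≡ 143^11 ≡ 22 (mod 23), i.e. (143/23) = -1.
d is a non-residue mod p, hence 23 remains inert in O_K.

inert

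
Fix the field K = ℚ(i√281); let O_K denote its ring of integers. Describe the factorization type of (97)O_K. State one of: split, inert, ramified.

97 remains inert

Since -281 ≢ 1 mod 4, the ring of integers is ℤ[√-281] with discriminant 4·(-281) = -1124.
97 ∤ -1124, so 97 is unramified.
Compute (-281/97) via Euler: 10^((97-1)/2) mod 97 = 96, so (-281/97) = -1.
(-281/97) = -1, so 97 is inert.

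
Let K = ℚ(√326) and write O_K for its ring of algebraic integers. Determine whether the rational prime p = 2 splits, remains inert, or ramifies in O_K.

Since 326 ≢ 1 mod 4, the ring of integers is ℤ[√326] with discriminant 4·326 = 1304.
Ramification test: 2 | 1304. The prime 2 ramifies in K.

ramified — (2) = 𝔭²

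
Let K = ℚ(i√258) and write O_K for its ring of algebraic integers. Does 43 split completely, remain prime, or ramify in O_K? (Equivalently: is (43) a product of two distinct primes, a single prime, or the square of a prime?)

p ramifies

d = -258 ≡ 2 (mod 4), so O_K = ℤ[√-258] and disc(K) = 4d = -1032.
43 divides disc(K) = -1032, so 43 ramifies.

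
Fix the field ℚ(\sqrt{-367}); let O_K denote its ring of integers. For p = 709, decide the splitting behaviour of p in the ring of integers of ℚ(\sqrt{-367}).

709 remains inert

Since -367 ≡ 1 mod 4, the ring of integers is ℤ[(1+√-367)/2] with discriminant -367.
Since gcd(709, -367) = 1 the prime 709 does not ramify.
Legendre symbol by Euler's criterion: (-367/709) ≡ (-367)^354 ≡ 708 (mod 709), i.e. (-367/709) = -1.
(-367/709) = -1, so 709 is inert.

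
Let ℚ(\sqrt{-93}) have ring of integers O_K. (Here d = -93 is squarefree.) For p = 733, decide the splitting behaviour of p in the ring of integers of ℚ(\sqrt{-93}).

split — (733) = 𝔭₁𝔭₂ with 𝔭₁ ≠ 𝔭₂

d = -93 ≡ 3 (mod 4), so O_K = ℤ[√-93] and disc(K) = 4d = -372.
733 ∤ -372, so 733 is unramified.
(-93/733) = 640^366 mod 733 = 1, giving Legendre symbol 1.
Legendre symbol 1 ⇒ 733 is split.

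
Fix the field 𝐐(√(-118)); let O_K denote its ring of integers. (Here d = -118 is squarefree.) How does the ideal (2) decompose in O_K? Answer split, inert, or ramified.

p ramifies

Since -118 ≢ 1 mod 4, the ring of integers is ℤ[√-118] with discriminant 4·(-118) = -472.
disc(K) = -472 = 2·(-236), so p = 2 is ramified.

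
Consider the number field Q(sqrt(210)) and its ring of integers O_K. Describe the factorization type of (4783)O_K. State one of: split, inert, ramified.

remains prime (inert)

Since 210 ≢ 1 mod 4, the ring of integers is ℤ[√210] with discriminant 4·210 = 840.
4783 ∤ 840, so 4783 is unramified.
Legendre symbol by Euler's criterion: (210/4783) ≡ 210^2391 ≡ 4782 (mod 4783), i.e. (210/4783) = -1.
(210/4783) = -1, so 4783 is inert.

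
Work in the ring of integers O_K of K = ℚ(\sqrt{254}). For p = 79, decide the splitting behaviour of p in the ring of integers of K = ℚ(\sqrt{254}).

d = 254 ≡ 2 (mod 4), so O_K = ℤ[√254] and disc(K) = 4d = 1016.
79 ∤ 1016, so 79 is unramified.
(254/79) = 17^39 mod 79 = 78, giving Legendre symbol -1.
d is a non-residue mod p, hence 79 remains inert in O_K.

inert — (79) stays prime in O_K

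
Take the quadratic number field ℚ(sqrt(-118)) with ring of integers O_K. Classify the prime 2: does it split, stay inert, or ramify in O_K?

p ramifies

d = -118 ≡ 2 (mod 4), so O_K = ℤ[√-118] and disc(K) = 4d = -472.
Ramification test: 2 | -472. The prime 2 ramifies in K.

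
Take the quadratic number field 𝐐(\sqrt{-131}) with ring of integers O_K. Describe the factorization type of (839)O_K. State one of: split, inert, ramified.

d = -131 ≡ 1 (mod 4), so O_K = ℤ[(1+√-131)/2] and disc(K) = d = -131.
Since gcd(839, -131) = 1 the prime 839 does not ramify.
Euler's criterion: (-131)^419 mod 839 = 1. Thus (-131|839) = 1.
d is a quadratic residue mod p, hence 839 splits in O_K.

split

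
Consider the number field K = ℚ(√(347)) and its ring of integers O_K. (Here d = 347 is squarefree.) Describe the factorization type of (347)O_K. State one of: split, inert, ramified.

ramifies in O_K

Since 347 ≢ 1 mod 4, the ring of integers is ℤ[√347] with discriminant 4·347 = 1388.
347 divides disc(K) = 1388, so 347 ramifies.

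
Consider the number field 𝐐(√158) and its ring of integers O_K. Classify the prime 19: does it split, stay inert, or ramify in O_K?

Since 158 ≢ 1 mod 4, the ring of integers is ℤ[√158] with discriminant 4·158 = 632.
disc(K) = 632 is not divisible by 19; 19 is unramified.
Euler's criterion: 158^9 mod 19 = 1. Thus (158|19) = 1.
(158/19) = 1, so 19 splits.

splits completely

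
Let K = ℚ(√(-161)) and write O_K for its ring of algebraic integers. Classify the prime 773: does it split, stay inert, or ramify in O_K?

773 splits in O_K

Since -161 ≢ 1 mod 4, the ring of integers is ℤ[√-161] with discriminant 4·(-161) = -644.
disc(K) = -644 is not divisible by 773; 773 is unramified.
Compute (-161/773) via Euler: 612^((773-1)/2) mod 773 = 1, so (-161/773) = 1.
(-161/773) = 1, so 773 splits.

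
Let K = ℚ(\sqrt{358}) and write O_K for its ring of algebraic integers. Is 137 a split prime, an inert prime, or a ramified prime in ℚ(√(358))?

remains prime (inert)

Since 358 ≢ 1 mod 4, the ring of integers is ℤ[√358] with discriminant 4·358 = 1432.
Since gcd(137, 1432) = 1 the prime 137 does not ramify.
(358/137) = 84^68 mod 137 = 136, giving Legendre symbol -1.
Legendre symbol -1 ⇒ 137 is inert.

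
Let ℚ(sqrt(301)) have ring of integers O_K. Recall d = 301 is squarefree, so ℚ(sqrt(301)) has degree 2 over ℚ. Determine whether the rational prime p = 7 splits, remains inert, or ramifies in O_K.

ramified — (7) = 𝔭²

301 mod 4 = 1, hence disc K = 301 and O_K = ℤ[(1+√301)/2].
7 divides disc(K) = 301, so 7 ramifies.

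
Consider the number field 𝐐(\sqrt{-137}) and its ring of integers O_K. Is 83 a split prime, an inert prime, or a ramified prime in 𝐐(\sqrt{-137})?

p splits

-137 mod 4 = 3, hence disc K = 4·(-137) = -548 and O_K = ℤ[√-137].
Since gcd(83, -548) = 1 the prime 83 does not ramify.
Euler's criterion: (-137)^41 mod 83 = 1. Thus (-137|83) = 1.
d is a quadratic residue mod p, hence 83 splits in O_K.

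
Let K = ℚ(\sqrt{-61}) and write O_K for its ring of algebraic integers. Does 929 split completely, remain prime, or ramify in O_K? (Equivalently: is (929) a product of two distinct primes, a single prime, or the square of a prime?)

split

Since -61 ≢ 1 mod 4, the ring of integers is ℤ[√-61] with discriminant 4·(-61) = -244.
Since gcd(929, -244) = 1 the prime 929 does not ramify.
(-61/929) = 868^464 mod 929 = 1, giving Legendre symbol 1.
(-61/929) = 1, so 929 splits.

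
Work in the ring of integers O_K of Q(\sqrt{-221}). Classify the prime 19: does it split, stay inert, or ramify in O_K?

p splits

d = -221 ≡ 3 (mod 4), so O_K = ℤ[√-221] and disc(K) = 4d = -884.
Since gcd(19, -884) = 1 the prime 19 does not ramify.
Euler's criterion: (-221)^9 mod 19 = 1. Thus (-221|19) = 1.
d is a quadratic residue mod p, hence 19 splits in O_K.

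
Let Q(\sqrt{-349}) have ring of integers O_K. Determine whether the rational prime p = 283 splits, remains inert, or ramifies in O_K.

p is inert

Since -349 ≢ 1 mod 4, the ring of integers is ℤ[√-349] with discriminant 4·(-349) = -1396.
disc(K) = -1396 is not divisible by 283; 283 is unramified.
Euler's criterion: (-349)^141 mod 283 = 282. Thus (-349|283) = -1.
(-349/283) = -1, so 283 is inert.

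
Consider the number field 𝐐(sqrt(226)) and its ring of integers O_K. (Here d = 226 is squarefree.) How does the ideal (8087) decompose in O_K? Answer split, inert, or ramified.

p splits

226 mod 4 = 2, hence disc K = 4·226 = 904 and O_K = ℤ[√226].
disc(K) = 904 is not divisible by 8087; 8087 is unramified.
Compute (226/8087) via Euler: 226^((8087-1)/2) mod 8087 = 1, so (226/8087) = 1.
Legendre symbol 1 ⇒ 8087 is split.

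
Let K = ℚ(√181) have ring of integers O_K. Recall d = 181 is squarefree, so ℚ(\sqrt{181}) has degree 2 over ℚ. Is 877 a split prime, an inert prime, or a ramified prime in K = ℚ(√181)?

d = 181 ≡ 1 (mod 4), so O_K = ℤ[(1+√181)/2] and disc(K) = d = 181.
Since gcd(877, 181) = 1 the prime 877 does not ramify.
Euler's criterion: 181^438 mod 877 = 876. Thus (181|877) = -1.
(181/877) = -1, so 877 is inert.

inert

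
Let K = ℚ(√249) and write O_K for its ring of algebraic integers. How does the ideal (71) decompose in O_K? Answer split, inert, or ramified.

split

d = 249 ≡ 1 (mod 4), so O_K = ℤ[(1+√249)/2] and disc(K) = d = 249.
Since gcd(71, 249) = 1 the prime 71 does not ramify.
Compute (249/71) via Euler: 36^((71-1)/2) mod 71 = 1, so (249/71) = 1.
Legendre symbol 1 ⇒ 71 is split.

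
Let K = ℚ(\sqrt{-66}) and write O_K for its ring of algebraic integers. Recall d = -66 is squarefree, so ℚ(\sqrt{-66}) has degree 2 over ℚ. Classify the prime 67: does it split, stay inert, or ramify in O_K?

Since -66 ≢ 1 mod 4, the ring of integers is ℤ[√-66] with discriminant 4·(-66) = -264.
67 ∤ -264, so 67 is unramified.
(-66/67) = 1^33 mod 67 = 1, giving Legendre symbol 1.
Legendre symbol 1 ⇒ 67 is split.

p splits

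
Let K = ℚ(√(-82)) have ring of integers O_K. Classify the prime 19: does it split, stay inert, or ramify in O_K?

p is inert

Since -82 ≢ 1 mod 4, the ring of integers is ℤ[√-82] with discriminant 4·(-82) = -328.
disc(K) = -328 is not divisible by 19; 19 is unramified.
Legendre symbol by Euler's criterion: (-82/19) ≡ (-82)^9 ≡ 18 (mod 19), i.e. (-82/19) = -1.
Legendre symbol -1 ⇒ 19 is inert.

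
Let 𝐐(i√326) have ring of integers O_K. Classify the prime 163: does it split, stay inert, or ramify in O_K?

-326 mod 4 = 2, hence disc K = 4·(-326) = -1304 and O_K = ℤ[√-326].
163 divides disc(K) = -1304, so 163 ramifies.

ramifies in O_K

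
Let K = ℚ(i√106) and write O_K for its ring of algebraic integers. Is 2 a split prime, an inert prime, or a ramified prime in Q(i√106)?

-106 mod 4 = 2, hence disc K = 4·(-106) = -424 and O_K = ℤ[√-106].
Ramification test: 2 | -424. The prime 2 ramifies in K.

ramified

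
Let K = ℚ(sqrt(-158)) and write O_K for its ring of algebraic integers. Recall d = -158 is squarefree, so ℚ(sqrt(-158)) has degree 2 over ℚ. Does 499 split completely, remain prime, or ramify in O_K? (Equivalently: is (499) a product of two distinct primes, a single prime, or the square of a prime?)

remains prime (inert)

Since -158 ≢ 1 mod 4, the ring of integers is ℤ[√-158] with discriminant 4·(-158) = -632.
Since gcd(499, -632) = 1 the prime 499 does not ramify.
Legendre symbol by Euler's criterion: (-158/499) ≡ (-158)^249 ≡ 498 (mod 499), i.e. (-158/499) = -1.
d is a non-residue mod p, hence 499 remains inert in O_K.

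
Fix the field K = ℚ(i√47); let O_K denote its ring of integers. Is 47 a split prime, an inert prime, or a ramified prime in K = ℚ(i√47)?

Since -47 ≡ 1 mod 4, the ring of integers is ℤ[(1+√-47)/2] with discriminant -47.
Ramification test: 47 | -47. The prime 47 ramifies in K.

ramified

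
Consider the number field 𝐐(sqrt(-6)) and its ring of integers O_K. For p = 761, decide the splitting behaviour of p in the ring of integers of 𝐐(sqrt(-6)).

d = -6 ≡ 2 (mod 4), so O_K = ℤ[√-6] and disc(K) = 4d = -24.
761 ∤ -24, so 761 is unramified.
Legendre symbol by Euler's criterion: (-6/761) ≡ (-6)^380 ≡ 760 (mod 761), i.e. (-6/761) = -1.
(-6/761) = -1, so 761 is inert.

remains prime (inert)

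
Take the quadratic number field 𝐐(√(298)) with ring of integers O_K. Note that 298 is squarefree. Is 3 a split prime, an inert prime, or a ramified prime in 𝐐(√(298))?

split — (3) = 𝔭₁𝔭₂ with 𝔭₁ ≠ 𝔭₂

d = 298 ≡ 2 (mod 4), so O_K = ℤ[√298] and disc(K) = 4d = 1192.
3 ∤ 1192, so 3 is unramified.
Compute (298/3) via Euler: 1^((3-1)/2) mod 3 = 1, so (298/3) = 1.
Legendre symbol 1 ⇒ 3 is split.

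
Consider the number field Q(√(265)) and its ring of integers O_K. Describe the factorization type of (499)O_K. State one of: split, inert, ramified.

p is inert

265 mod 4 = 1, hence disc K = 265 and O_K = ℤ[(1+√265)/2].
Since gcd(499, 265) = 1 the prime 499 does not ramify.
Compute (265/499) via Euler: 265^((499-1)/2) mod 499 = 498, so (265/499) = -1.
d is a non-residue mod p, hence 499 remains inert in O_K.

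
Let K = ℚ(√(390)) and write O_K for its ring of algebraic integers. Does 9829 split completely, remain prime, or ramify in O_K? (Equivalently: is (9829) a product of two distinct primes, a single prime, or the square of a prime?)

d = 390 ≡ 2 (mod 4), so O_K = ℤ[√390] and disc(K) = 4d = 1560.
9829 ∤ 1560, so 9829 is unramified.
(390/9829) = 390^4914 mod 9829 = 9828, giving Legendre symbol -1.
Legendre symbol -1 ⇒ 9829 is inert.

inert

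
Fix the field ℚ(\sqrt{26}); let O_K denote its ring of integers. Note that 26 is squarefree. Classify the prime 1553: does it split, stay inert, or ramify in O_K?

d = 26 ≡ 2 (mod 4), so O_K = ℤ[√26] and disc(K) = 4d = 104.
1553 ∤ 104, so 1553 is unramified.
(26/1553) = 26^776 mod 1553 = 1552, giving Legendre symbol -1.
Legendre symbol -1 ⇒ 1553 is inert.

inert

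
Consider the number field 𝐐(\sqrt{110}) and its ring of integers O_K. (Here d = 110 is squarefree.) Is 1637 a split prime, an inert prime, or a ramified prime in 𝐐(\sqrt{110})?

d = 110 ≡ 2 (mod 4), so O_K = ℤ[√110] and disc(K) = 4d = 440.
disc(K) = 440 is not divisible by 1637; 1637 is unramified.
Legendre symbol by Euler's criterion: (110/1637) ≡ 110^818 ≡ 1 (mod 1637), i.e. (110/1637) = 1.
d is a quadratic residue mod p, hence 1637 splits in O_K.

p splits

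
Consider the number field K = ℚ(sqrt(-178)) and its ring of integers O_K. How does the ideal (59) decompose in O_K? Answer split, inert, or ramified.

59 remains inert

-178 mod 4 = 2, hence disc K = 4·(-178) = -712 and O_K = ℤ[√-178].
59 ∤ -712, so 59 is unramified.
Legendre symbol by Euler's criterion: (-178/59) ≡ (-178)^29 ≡ 58 (mod 59), i.e. (-178/59) = -1.
(-178/59) = -1, so 59 is inert.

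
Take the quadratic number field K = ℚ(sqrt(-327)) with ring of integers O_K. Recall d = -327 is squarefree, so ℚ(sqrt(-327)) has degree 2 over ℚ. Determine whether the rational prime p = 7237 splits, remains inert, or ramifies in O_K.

Since -327 ≡ 1 mod 4, the ring of integers is ℤ[(1+√-327)/2] with discriminant -327.
disc(K) = -327 is not divisible by 7237; 7237 is unramified.
Compute (-327/7237) via Euler: 6910^((7237-1)/2) mod 7237 = 1, so (-327/7237) = 1.
Legendre symbol 1 ⇒ 7237 is split.

split — (7237) = 𝔭₁𝔭₂ with 𝔭₁ ≠ 𝔭₂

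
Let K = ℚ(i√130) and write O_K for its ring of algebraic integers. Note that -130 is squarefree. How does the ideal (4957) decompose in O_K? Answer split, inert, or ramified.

-130 mod 4 = 2, hence disc K = 4·(-130) = -520 and O_K = ℤ[√-130].
4957 ∤ -520, so 4957 is unramified.
Legendre symbol by Euler's criterion: (-130/4957) ≡ (-130)^2478 ≡ 1 (mod 4957), i.e. (-130/4957) = 1.
Legendre symbol 1 ⇒ 4957 is split.

p splits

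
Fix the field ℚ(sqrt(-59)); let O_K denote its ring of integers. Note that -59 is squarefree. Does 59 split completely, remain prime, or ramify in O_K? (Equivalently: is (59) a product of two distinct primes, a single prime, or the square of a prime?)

d = -59 ≡ 1 (mod 4), so O_K = ℤ[(1+√-59)/2] and disc(K) = d = -59.
Ramification test: 59 | -59. The prime 59 ramifies in K.

ramified — (59) = 𝔭²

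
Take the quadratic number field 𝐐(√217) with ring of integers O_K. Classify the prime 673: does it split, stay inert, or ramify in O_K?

d = 217 ≡ 1 (mod 4), so O_K = ℤ[(1+√217)/2] and disc(K) = d = 217.
Since gcd(673, 217) = 1 the prime 673 does not ramify.
Euler's criterion: 217^336 mod 673 = 672. Thus (217|673) = -1.
Legendre symbol -1 ⇒ 673 is inert.

inert — (673) stays prime in O_K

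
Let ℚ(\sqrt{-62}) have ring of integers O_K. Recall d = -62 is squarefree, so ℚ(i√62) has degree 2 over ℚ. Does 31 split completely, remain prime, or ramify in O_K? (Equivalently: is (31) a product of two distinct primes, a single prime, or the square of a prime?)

Since -62 ≢ 1 mod 4, the ring of integers is ℤ[√-62] with discriminant 4·(-62) = -248.
31 divides disc(K) = -248, so 31 ramifies.

p ramifies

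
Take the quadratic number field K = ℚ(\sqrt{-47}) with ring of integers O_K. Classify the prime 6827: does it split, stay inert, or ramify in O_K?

6827 splits in O_K

Since -47 ≡ 1 mod 4, the ring of integers is ℤ[(1+√-47)/2] with discriminant -47.
6827 ∤ -47, so 6827 is unramified.
Legendre symbol by Euler's criterion: (-47/6827) ≡ (-47)^3413 ≡ 1 (mod 6827), i.e. (-47/6827) = 1.
Legendre symbol 1 ⇒ 6827 is split.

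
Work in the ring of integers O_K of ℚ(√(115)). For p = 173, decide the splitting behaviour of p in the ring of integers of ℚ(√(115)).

Since 115 ≢ 1 mod 4, the ring of integers is ℤ[√115] with discriminant 4·115 = 460.
173 ∤ 460, so 173 is unramified.
(115/173) = 115^86 mod 173 = 172, giving Legendre symbol -1.
Legendre symbol -1 ⇒ 173 is inert.

inert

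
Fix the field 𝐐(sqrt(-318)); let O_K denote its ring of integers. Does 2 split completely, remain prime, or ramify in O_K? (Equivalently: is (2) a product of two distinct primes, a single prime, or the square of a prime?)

-318 mod 4 = 2, hence disc K = 4·(-318) = -1272 and O_K = ℤ[√-318].
2 divides disc(K) = -1272, so 2 ramifies.

2 is ramified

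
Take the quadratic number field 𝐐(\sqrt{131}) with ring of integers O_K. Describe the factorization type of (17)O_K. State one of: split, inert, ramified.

p is inert

131 mod 4 = 3, hence disc K = 4·131 = 524 and O_K = ℤ[√131].
Since gcd(17, 524) = 1 the prime 17 does not ramify.
Euler's criterion: 131^8 mod 17 = 16. Thus (131|17) = -1.
Legendre symbol -1 ⇒ 17 is inert.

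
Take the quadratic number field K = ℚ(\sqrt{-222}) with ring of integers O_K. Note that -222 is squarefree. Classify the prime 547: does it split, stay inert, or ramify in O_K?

splits completely

d = -222 ≡ 2 (mod 4), so O_K = ℤ[√-222] and disc(K) = 4d = -888.
Since gcd(547, -888) = 1 the prime 547 does not ramify.
Compute (-222/547) via Euler: 325^((547-1)/2) mod 547 = 1, so (-222/547) = 1.
Legendre symbol 1 ⇒ 547 is split.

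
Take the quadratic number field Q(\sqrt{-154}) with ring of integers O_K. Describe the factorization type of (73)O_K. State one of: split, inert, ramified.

d = -154 ≡ 2 (mod 4), so O_K = ℤ[√-154] and disc(K) = 4d = -616.
73 ∤ -616, so 73 is unramified.
Legendre symbol by Euler's criterion: (-154/73) ≡ (-154)^36 ≡ 1 (mod 73), i.e. (-154/73) = 1.
Legendre symbol 1 ⇒ 73 is split.

split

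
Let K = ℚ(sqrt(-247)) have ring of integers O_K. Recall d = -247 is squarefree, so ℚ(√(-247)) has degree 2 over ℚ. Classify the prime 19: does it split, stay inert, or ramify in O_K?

d = -247 ≡ 1 (mod 4), so O_K = ℤ[(1+√-247)/2] and disc(K) = d = -247.
disc(K) = -247 = 19·(-13), so p = 19 is ramified.

ramified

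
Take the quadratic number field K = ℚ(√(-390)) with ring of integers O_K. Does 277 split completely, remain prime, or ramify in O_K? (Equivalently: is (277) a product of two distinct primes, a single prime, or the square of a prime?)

277 splits in O_K

-390 mod 4 = 2, hence disc K = 4·(-390) = -1560 and O_K = ℤ[√-390].
disc(K) = -1560 is not divisible by 277; 277 is unramified.
Compute (-390/277) via Euler: 164^((277-1)/2) mod 277 = 1, so (-390/277) = 1.
d is a quadratic residue mod p, hence 277 splits in O_K.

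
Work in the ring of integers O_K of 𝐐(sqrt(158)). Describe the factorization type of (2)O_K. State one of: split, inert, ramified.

2 is ramified

158 mod 4 = 2, hence disc K = 4·158 = 632 and O_K = ℤ[√158].
Ramification test: 2 | 632. The prime 2 ramifies in K.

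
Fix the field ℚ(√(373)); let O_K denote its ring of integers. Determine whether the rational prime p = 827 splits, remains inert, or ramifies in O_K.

d = 373 ≡ 1 (mod 4), so O_K = ℤ[(1+√373)/2] and disc(K) = d = 373.
827 ∤ 373, so 827 is unramified.
Legendre symbol by Euler's criterion: (373/827) ≡ 373^413 ≡ 1 (mod 827), i.e. (373/827) = 1.
Legendre symbol 1 ⇒ 827 is split.

p splits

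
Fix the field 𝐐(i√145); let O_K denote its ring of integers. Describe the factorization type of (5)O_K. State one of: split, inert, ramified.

-145 mod 4 = 3, hence disc K = 4·(-145) = -580 and O_K = ℤ[√-145].
Ramification test: 5 | -580. The prime 5 ramifies in K.

ramified — (5) = 𝔭²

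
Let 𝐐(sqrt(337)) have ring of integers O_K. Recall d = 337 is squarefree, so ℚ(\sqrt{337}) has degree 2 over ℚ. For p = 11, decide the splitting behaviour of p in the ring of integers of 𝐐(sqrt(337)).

inert

Since 337 ≡ 1 mod 4, the ring of integers is ℤ[(1+√337)/2] with discriminant 337.
Since gcd(11, 337) = 1 the prime 11 does not ramify.
(337/11) = 7^5 mod 11 = 10, giving Legendre symbol -1.
d is a non-residue mod p, hence 11 remains inert in O_K.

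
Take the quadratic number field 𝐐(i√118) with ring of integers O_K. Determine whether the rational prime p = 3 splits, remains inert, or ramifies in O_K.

-118 mod 4 = 2, hence disc K = 4·(-118) = -472 and O_K = ℤ[√-118].
disc(K) = -472 is not divisible by 3; 3 is unramified.
Compute (-118/3) via Euler: 2^((3-1)/2) mod 3 = 2, so (-118/3) = -1.
Legendre symbol -1 ⇒ 3 is inert.

inert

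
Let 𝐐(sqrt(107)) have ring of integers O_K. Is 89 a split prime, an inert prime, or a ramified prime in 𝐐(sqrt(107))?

split

Since 107 ≢ 1 mod 4, the ring of integers is ℤ[√107] with discriminant 4·107 = 428.
Since gcd(89, 428) = 1 the prime 89 does not ramify.
Legendre symbol by Euler's criterion: (107/89) ≡ 107^44 ≡ 1 (mod 89), i.e. (107/89) = 1.
(107/89) = 1, so 89 splits.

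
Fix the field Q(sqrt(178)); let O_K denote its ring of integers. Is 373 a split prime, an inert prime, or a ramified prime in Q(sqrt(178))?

d = 178 ≡ 2 (mod 4), so O_K = ℤ[√178] and disc(K) = 4d = 712.
disc(K) = 712 is not divisible by 373; 373 is unramified.
(178/373) = 178^186 mod 373 = 372, giving Legendre symbol -1.
d is a non-residue mod p, hence 373 remains inert in O_K.

373 remains inert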